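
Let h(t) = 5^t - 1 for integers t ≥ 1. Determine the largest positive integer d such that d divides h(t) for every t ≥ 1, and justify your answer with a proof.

d = 4

Computing the first values: h(1) = 4 and h(2) = 24; gcd(4, 24) = 4, so d ≤ 4.
We prove 4 | 5^t - 1 for all t ≥ 1 by induction on t.
Base step (t = 1): h(1) = 4 = 4·(1), so 4 | h(1).
Inductive step: assume the claim holds for t = j, i.e. 4 | h(j). Then
5^{j+1} − 1^{j+1} = 5·5^j − 1·1^j = 5·(5^j − 1^j) + (4)·1^j. The first term is divisible by 4 by the inductive hypothesis, and the second term (4)·1^j is divisible by 4 since 4 | 4. Hence 4 | h(j+1).
Hence, by induction on t, the claim holds for every t ≥ 1.
Therefore the largest such d is 4.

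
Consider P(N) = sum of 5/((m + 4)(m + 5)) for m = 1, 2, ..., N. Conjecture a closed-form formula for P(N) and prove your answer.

P(N) = N/(N + 5)

We claim P(N) = N/(N + 5) for all N ≥ 1.
When N = 1: P(1) = 1/6, and the closed form gives 1/6. They agree.
Inductive step: assume the claim holds for N = m, so P(m) = m/(m + 5).
Then P(m+1) = P(m) + (5/((m + 5)(m + 6))) = (m/(m + 5)) + (5/((m + 5)(m + 6))).
Simplifying, P(m+1) = (m + 1)/(m + 6) = (m+1)/((m+1) + 5),
which is the closed form with N = m+1.
By induction, the statement is established for all N ≥ 1.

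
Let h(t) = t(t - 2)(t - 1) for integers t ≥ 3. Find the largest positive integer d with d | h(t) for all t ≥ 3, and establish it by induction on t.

Computing the first values: h(3) = 6 and h(4) = 24; gcd(6, 24) = 6, so d ≤ 6.
We prove 6 | t(t - 2)(t - 1) for all t ≥ 3 by induction on t.
When t = 3: h(3) = 6 = 6·(1), so 6 | h(3).
Suppose the result is true for t = k, i.e. 6 | h(k). Then
h(k+1) − h(k) = (k-1)·k·(k+1) − (k-2)·(k-1)·k = (k-1)·k·[(k+1) − (k-2)] = 3·(k-1)·k. The product of 2 consecutive integers is divisible by (2)! = 2, so h(k+1) − h(k) is divisible by 3·2 = 6. By the inductive hypothesis 6 | h(k), hence 6 | h(k+1).
By induction, the statement is established for all t ≥ 3.
Therefore the largest such d is 6.

d = 6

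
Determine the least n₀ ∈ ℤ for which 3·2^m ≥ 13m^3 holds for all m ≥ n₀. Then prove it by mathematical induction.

At m = 13: 24576 < 28561, so the inequality fails and n₀ ≥ 14. We prove 3·2^m ≥ 13m^3 for all m ≥ 14.
When m = 14: 3·2^m = 49152 and 13m^3 = 35672, so 49152 ≥ 35672.
Inductive step: assume the claim holds for m = i, so 3·2^i ≥ 13i^3.
Then 3·2^(i + 1) = 2·(3·2^i) ≥ 2·(13i^3).
Also, for i ≥ 14 we have 2·(13i^3) ≥ 13(i+1)^3, since 2 ≥ (1 + 1/i)^3 for all i ≥ 14.
Combining, 3·2^(i + 1) ≥ 13(i+1)^3.
Hence, by induction on m, the claim holds for every m ≥ 14.
Hence the smallest such n₀ is 14.

n₀ = 14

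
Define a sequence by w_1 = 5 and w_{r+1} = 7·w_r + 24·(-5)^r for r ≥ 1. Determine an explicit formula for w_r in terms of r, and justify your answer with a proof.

Computing the first terms: w_1 = 5, w_2 = -85, w_3 = 5. This suggests w_r = -2(-5)^r - 5·7^(r - 1).
For the base case r = 1: the formula gives 5 = 5 = w_1.
Inductive step: suppose the statement holds for some j ≥ 1, so w_j = -2(-5)^j - 5·7^(j - 1).
Then w_{j+1} = 7·w_j + 24·(-5)^j = 7·(-2(-5)^j - 5·7^(j - 1)) + 24·(-5)^j = -2(-5)^(j + 1) - 5·7^j = -2(-5)^(j+1) - 5·7^((j+1) - 1),
which is the claimed formula at r = j+1.
By the principle of mathematical induction, the result holds for all r ≥ 1.

w_r = -2(-5)^r - 5·7^(r - 1)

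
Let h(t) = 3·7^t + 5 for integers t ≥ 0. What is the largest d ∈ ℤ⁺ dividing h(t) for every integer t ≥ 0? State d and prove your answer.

Computing the first values: h(0) = 8 and h(1) = 26; gcd(8, 26) = 2, so d ≤ 2.
We prove 2 | 3·7^t + 5 for all t ≥ 0 by induction on t.
Base case (t = 0): h(0) = 8 = 2·(4), so 2 | h(0).
Inductive step: suppose the statement holds for some k ≥ 0, i.e. 2 | h(k). Then
h(k+1) = 3·7^(k+1) + 5 = 7·(3·7^k + 5) - 30 = 7·h(k) - 30. The first term is divisible by 2 by the inductive hypothesis, and -30 is divisible by 2. Hence 2 | h(k+1).
By the principle of mathematical induction, the result holds for all t ≥ 0.
Therefore the largest such d is 2.

d = 2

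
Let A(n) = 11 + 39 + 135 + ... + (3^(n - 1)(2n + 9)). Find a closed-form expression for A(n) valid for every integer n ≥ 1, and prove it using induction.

We claim A(n) = 3^n(n + 4) - 4 for all n ≥ 1.
When n = 1: A(1) = 11, and the closed form gives 11. They agree.
For the inductive step, assume it holds for an arbitrary m ≥ 1, so A(m) = 3^m(m + 4) - 4.
Then A(m+1) = A(m) + (3^m(2m + 11)) = (3^m(m + 4) - 4) + (3^m(2m + 11)).
Simplifying, A(m+1) = 3·3^m·m + 15·3^m - 4 = 3^(m+1)((m+1) + 4) - 4,
which is the closed form with n = m+1.
By induction, the statement is established for all n ≥ 1.

A(n) = 3^n(n + 4) - 4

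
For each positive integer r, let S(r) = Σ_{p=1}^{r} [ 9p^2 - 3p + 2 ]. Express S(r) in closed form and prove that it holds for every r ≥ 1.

S(r) = r(3r^2 + 3r + 2)

We claim S(r) = r(3r^2 + 3r + 2) for all r ≥ 1.
Base step (r = 1): S(1) = 8, and the closed form gives 8. They agree.
Inductive step: assume the claim holds for r = p, so S(p) = p(3p^2 + 3p + 2).
Then S(p+1) = S(p) + (9p^2 + 15p + 8) = (p(3p^2 + 3p + 2)) + (9p^2 + 15p + 8).
Simplifying, S(p+1) = (p + 1)(3p^2 + 9p + 8) = (p+1)(3(p+1)^2 + 3(p+1) + 2),
which is the closed form with r = p+1.
By the principle of mathematical induction, the result holds for all r ≥ 1.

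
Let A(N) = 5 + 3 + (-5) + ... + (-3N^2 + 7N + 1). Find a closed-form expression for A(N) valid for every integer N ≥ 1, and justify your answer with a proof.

A(N) = -N(N^2 - 2N - 4)

We claim A(N) = -N(N^2 - 2N - 4) for all N ≥ 1.
Base step (N = 1): A(1) = 5, and the closed form gives 5. They agree.
For the inductive step, assume it holds for an arbitrary m ≥ 1, so A(m) = m(-m^2 + 2m + 4).
Then A(m+1) = A(m) + (-3m^2 + m + 5) = (m(-m^2 + 2m + 4)) + (-3m^2 + m + 5).
Simplifying, A(m+1) = -(m + 1)(m^2 - 5) = -(m+1)((m+1)^2 - 2(m+1) - 4),
which is the closed form with N = m+1.
Hence, by induction on N, the claim holds for every N ≥ 1.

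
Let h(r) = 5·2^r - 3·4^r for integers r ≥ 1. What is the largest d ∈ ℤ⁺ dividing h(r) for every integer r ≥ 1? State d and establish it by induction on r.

d = 2

Computing the first values: h(1) = -2 and h(2) = -28; gcd(-2, -28) = 2, so d ≤ 2.
We prove 2 | 5·2^r - 3·4^r for all r ≥ 1 by induction on r.
When r = 1: h(1) = -2 = 2·(-1), so 2 | h(1).
Suppose the result is true for r = m, i.e. 2 | h(m). Then
h(m+1) − 4·h(m) = (5·2^(m+1) - 3·4^(m+1)) − 4·(5·2^m - 3·4^m) = (5)·2^m·(2 − 4) = (-10)·2^m. Since 2 | h(m) by the inductive hypothesis, 2 | 4·h(m); and 2 | -10 since -10 = 2·-5. Therefore 2 | h(m+1).
Hence, by induction on r, the claim holds for every r ≥ 1.
Therefore the largest such d is 2.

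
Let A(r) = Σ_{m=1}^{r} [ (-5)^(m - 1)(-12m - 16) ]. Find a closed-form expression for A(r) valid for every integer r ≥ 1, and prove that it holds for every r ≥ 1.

A(r) = (-5)^r(2r + 3) - 3

We claim A(r) = (-5)^r(2r + 3) - 3 for all r ≥ 1.
Base step (r = 1): A(1) = -28, and the closed form gives -28. They agree.
Inductive step: suppose the statement holds for some m ≥ 1, so A(m) = (-5)^m(2m + 3) - 3.
Then A(m+1) = A(m) + ((-5)^m(-12m - 28)) = ((-5)^m(2m + 3) - 3) + ((-5)^m(-12m - 28)).
Simplifying, A(m+1) = -10(-5)^m·m - 25(-5)^m - 3 = (-5)^(m+1)(2(m+1) + 3) - 3,
which is the closed form with r = m+1.
By the principle of mathematical induction, the result holds for all r ≥ 1.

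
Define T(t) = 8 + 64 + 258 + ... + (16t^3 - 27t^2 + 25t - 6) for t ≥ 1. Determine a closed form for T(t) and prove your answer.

T(t) = t(4t^3 - t^2 + 3t + 2)

We claim T(t) = t(4t^3 - t^2 + 3t + 2) for all t ≥ 1.
For the base case t = 1: T(1) = 8, and the closed form gives 8. They agree.
Inductive step: assume the claim holds for t = k, so T(k) = k(4k^3 - k^2 + 3k + 2).
Then T(k+1) = T(k) + (16k^3 + 21k^2 + 19k + 8) = (k(4k^3 - k^2 + 3k + 2)) + (16k^3 + 21k^2 + 19k + 8).
Simplifying, T(k+1) = (k + 1)(4k^3 + 11k^2 + 13k + 8) = (k+1)(4(k+1)^3 - (k+1)^2 + 3(k+1) + 2),
which is the closed form with t = k+1.
Hence, by induction on t, the claim holds for every t ≥ 1.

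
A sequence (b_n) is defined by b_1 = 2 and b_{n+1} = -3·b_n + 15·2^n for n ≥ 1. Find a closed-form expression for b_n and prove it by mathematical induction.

Computing the first terms: b_1 = 2, b_2 = 24, b_3 = -12. This suggests b_n = -4(-3)^(n - 1) + 3·2^n.
Base case (n = 1): the formula gives 2 = 2 = b_1.
Inductive step: suppose the statement holds for some j ≥ 1, so b_j = -4(-3)^(j - 1) + 3·2^j.
Then b_{j+1} = -3·b_j + 15·2^j = -3·(-4(-3)^(j - 1) + 3·2^j) + 15·2^j = -4(-3)^j + 3·2^(j + 1) = -4(-3)^((j+1) - 1) + 3·2^(j+1),
which is the claimed formula at n = j+1.
This completes the induction.

b_n = -4(-3)^(n - 1) + 3·2^n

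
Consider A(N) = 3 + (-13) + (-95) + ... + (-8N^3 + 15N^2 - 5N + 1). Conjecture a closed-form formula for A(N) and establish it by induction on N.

We claim A(N) = -N(2N + 1)(N^2 - N - 1) for all N ≥ 1.
Base step (N = 1): A(1) = 3, and the closed form gives 3. They agree.
Inductive step: assume the claim holds for N = p, so A(p) = p(-2p^3 + p^2 + 3p + 1).
Then A(p+1) = A(p) + (-8p^3 - 9p^2 + p + 3) = (p(-2p^3 + p^2 + 3p + 1)) + (-8p^3 - 9p^2 + p + 3).
Simplifying, A(p+1) = -(p + 1)(2p + 3)(p^2 + p - 1) = -(p+1)(2(p+1) + 1)((p+1)^2 - (p+1) - 1),
which is the closed form with N = p+1.
This completes the induction.

A(N) = -N(2N + 1)(N^2 - N - 1)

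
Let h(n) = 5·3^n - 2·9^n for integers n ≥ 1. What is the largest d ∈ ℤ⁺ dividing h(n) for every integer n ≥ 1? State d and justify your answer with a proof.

Computing the first values: h(1) = -3 and h(2) = -117; gcd(-3, -117) = 3, so d ≤ 3.
We prove 3 | 5·3^n - 2·9^n for all n ≥ 1 by induction on n.
For the base case n = 1: h(1) = -3 = 3·(-1), so 3 | h(1).
For the inductive step, assume it holds for an arbitrary i ≥ 1, i.e. 3 | h(i). Then
h(i+1) − 9·h(i) = (5·3^(i+1) - 2·9^(i+1)) − 9·(5·3^i - 2·9^i) = (5)·3^i·(3 − 9) = (-30)·3^i. Since 3 | h(i) by the inductive hypothesis, 3 | 9·h(i); and 3 | -30 since -30 = 3·-10. Therefore 3 | h(i+1).
This completes the induction.
Therefore the largest such d is 3.

d = 3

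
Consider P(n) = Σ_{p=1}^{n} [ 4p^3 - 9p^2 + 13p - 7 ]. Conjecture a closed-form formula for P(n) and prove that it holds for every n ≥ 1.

We claim P(n) = n(n^3 - n^2 + 3n - 2) for all n ≥ 1.
Base case (n = 1): P(1) = 1, and the closed form gives 1. They agree.
For the inductive step, assume it holds for an arbitrary p ≥ 1, so P(p) = p(p^3 - p^2 + 3p - 2).
Then P(p+1) = P(p) + (4p^3 + 3p^2 + 7p + 1) = (p(p^3 - p^2 + 3p - 2)) + (4p^3 + 3p^2 + 7p + 1).
Simplifying, P(p+1) = (p + 1)(p^3 + 2p^2 + 4p + 1) = (p+1)((p+1)^3 - (p+1)^2 + 3(p+1) - 2),
which is the closed form with n = p+1.
Hence, by induction on n, the claim holds for every n ≥ 1.

P(n) = n(n^3 - n^2 + 3n - 2)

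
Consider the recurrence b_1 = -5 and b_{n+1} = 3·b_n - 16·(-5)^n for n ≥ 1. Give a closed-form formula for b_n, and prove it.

Computing the first terms: b_1 = -5, b_2 = 65, b_3 = -205. This suggests b_n = 2(-5)^n + 5·3^(n - 1).
For the base case n = 1: the formula gives -5 = -5 = b_1.
Inductive step: assume the claim holds for n = r, so b_r = 2(-5)^r + 5·3^(r - 1).
Then b_{r+1} = 3·b_r - 16·(-5)^r = 3·(2(-5)^r + 5·3^(r - 1)) - 16·(-5)^r = 2(-5)^(r + 1) + 5·3^r = 2(-5)^(r+1) + 5·3^((r+1) - 1),
which is the claimed formula at n = r+1.
This completes the induction.

b_n = 2(-5)^n + 5·3^(n - 1)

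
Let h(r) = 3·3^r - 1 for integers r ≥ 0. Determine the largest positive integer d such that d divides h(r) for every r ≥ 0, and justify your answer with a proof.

Computing the first values: h(0) = 2 and h(1) = 8; gcd(2, 8) = 2, so d ≤ 2.
We prove 2 | 3·3^r - 1 for all r ≥ 0 by induction on r.
Base step (r = 0): h(0) = 2 = 2·(1), so 2 | h(0).
Inductive step: suppose the statement holds for some k ≥ 0, i.e. 2 | h(k). Then
h(k+1) = 3·3^(k+1) - 1 = 3·(3·3^k - 1) + 2 = 3·h(k) + 2. The first term is divisible by 2 by the inductive hypothesis, and 2 is divisible by 2. Hence 2 | h(k+1).
This completes the induction.
Therefore the largest such d is 2.

d = 2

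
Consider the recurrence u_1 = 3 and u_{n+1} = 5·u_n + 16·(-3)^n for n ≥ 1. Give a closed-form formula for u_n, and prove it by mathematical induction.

Computing the first terms: u_1 = 3, u_2 = -33, u_3 = -21. This suggests u_n = -2(-3)^n - 3·5^(n - 1).
Base case (n = 1): the formula gives 3 = 3 = u_1.
Inductive step: suppose the statement holds for some m ≥ 1, so u_m = -2(-3)^m - 3·5^(m - 1).
Then u_{m+1} = 5·u_m + 16·(-3)^m = 5·(-2(-3)^m - 3·5^(m - 1)) + 16·(-3)^m = -2(-3)^(m + 1) - 3·5^m = -2(-3)^(m+1) - 3·5^((m+1) - 1),
which is the claimed formula at n = m+1.
By the principle of mathematical induction, the result holds for all n ≥ 1.

u_n = -2(-3)^n - 3·5^(n - 1)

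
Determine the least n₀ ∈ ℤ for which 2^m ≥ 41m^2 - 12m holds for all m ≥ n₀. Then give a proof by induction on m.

At m = 12: 4096 < 5760, so the inequality fails and n₀ ≥ 13. We prove 2^m ≥ 41m^2 - 12m for all m ≥ 13.
For the base case m = 13: 2^m = 8192 and 41m^2 - 12m = 6773, so 8192 ≥ 6773.
For the inductive step, assume it holds for an arbitrary i ≥ 13, so 2^i ≥ 41i^2 - 12i.
Then 2^(i + 1) = 2·(2^i) ≥ 2·(41i^2 - 12i).
Also, for i ≥ 13 we have 2·(41i^2 - 12i) ≥ 41(i+1)^2 - 12(i+1), since 2·(41i^2 - 12i) − (41(i+1)^2 - 12(i+1)) = 41i^2 - 94i - 29, which is nonnegative for all i ≥ 13.
Combining, 2^(i + 1) ≥ 41(i+1)^2 - 12(i+1).
By the principle of mathematical induction, the result holds for all m ≥ 13.
Hence the smallest such n₀ is 13.

n₀ = 13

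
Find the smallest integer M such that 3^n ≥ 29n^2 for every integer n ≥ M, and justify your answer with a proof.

At n = 6: 729 < 1044, so the inequality fails and M ≥ 7. We prove 3^n ≥ 29n^2 for all n ≥ 7.
Base step (n = 7): 3^n = 2187 and 29n^2 = 1421, so 2187 ≥ 1421.
Inductive step: suppose the statement holds for some i ≥ 7, so 3^i ≥ 29i^2.
Then 3^(i + 1) = 3·(3^i) ≥ 3·(29i^2).
Also, for i ≥ 7 we have 3·(29i^2) ≥ 29(i+1)^2, since 3 ≥ (1 + 1/i)^2 for all i ≥ 7.
Combining, 3^(i + 1) ≥ 29(i+1)^2.
By induction, the statement is established for all n ≥ 7.
Hence the smallest such M is 7.

M = 7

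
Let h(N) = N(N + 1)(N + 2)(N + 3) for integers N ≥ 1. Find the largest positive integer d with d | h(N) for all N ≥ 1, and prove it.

Computing the first values: h(1) = 24 and h(2) = 120; gcd(24, 120) = 24, so d ≤ 24.
We prove 24 | N(N + 1)(N + 2)(N + 3) for all N ≥ 1 by induction on N.
Base step (N = 1): h(1) = 24 = 24·(1), so 24 | h(1).
Inductive step: assume the claim holds for N = p, i.e. 24 | h(p). Then
h(p+1) − h(p) = (p+1)·(p+2)·(p+3)·(p+4) − p·(p+1)·(p+2)·(p+3) = (p+1)·(p+2)·(p+3)·[(p+4) − p] = 4·(p+1)·(p+2)·(p+3). The product of 3 consecutive integers is divisible by (3)! = 6, so h(p+1) − h(p) is divisible by 4·6 = 24. By the inductive hypothesis 24 | h(p), hence 24 | h(p+1).
By the principle of mathematical induction, the result holds for all N ≥ 1.
Therefore the largest such d is 24.

d = 24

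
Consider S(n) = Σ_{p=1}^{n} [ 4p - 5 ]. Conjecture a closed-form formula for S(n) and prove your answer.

S(n) = n(2n - 3)

We claim S(n) = n(2n - 3) for all n ≥ 1.
For the base case n = 1: S(1) = -1, and the closed form gives -1. They agree.
Inductive step: suppose the statement holds for some p ≥ 1, so S(p) = p(2p - 3).
Then S(p+1) = S(p) + (4p - 1) = (p(2p - 3)) + (4p - 1).
Simplifying, S(p+1) = (p + 1)(2p - 1) = (p+1)(2(p+1) - 3),
which is the closed form with n = p+1.
This completes the induction.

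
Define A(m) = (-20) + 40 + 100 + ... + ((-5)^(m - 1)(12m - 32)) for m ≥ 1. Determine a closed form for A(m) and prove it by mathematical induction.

We claim A(m) = (-5)^m(-2m + 5) - 5 for all m ≥ 1.
When m = 1: A(1) = -20, and the closed form gives -20. They agree.
Inductive step: assume the claim holds for m = i, so A(i) = (-5)^i(-2i + 5) - 5.
Then A(i+1) = A(i) + ((-5)^i(12i - 20)) = ((-5)^i(-2i + 5) - 5) + ((-5)^i(12i - 20)).
Simplifying, A(i+1) = 10(-5)^i·i - 15(-5)^i - 5 = (-5)^(i+1)(-2(i+1) + 5) - 5,
which is the closed form with m = i+1.
By the principle of mathematical induction, the result holds for all m ≥ 1.

A(m) = (-5)^m(-2m + 5) - 5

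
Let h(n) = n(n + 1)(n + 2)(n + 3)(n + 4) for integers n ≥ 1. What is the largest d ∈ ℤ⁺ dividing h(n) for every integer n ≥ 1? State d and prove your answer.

Computing the first values: h(1) = 120 and h(2) = 720; gcd(120, 720) = 120, so d ≤ 120.
We prove 120 | n(n + 1)(n + 2)(n + 3)(n + 4) for all n ≥ 1 by induction on n.
When n = 1: h(1) = 120 = 120·(1), so 120 | h(1).
Inductive step: assume the claim holds for n = r, i.e. 120 | h(r). Then
h(r+1) − h(r) = (r+1)·(r+2)·(r+3)·(r+4)·(r+5) − r·(r+1)·(r+2)·(r+3)·(r+4) = (r+1)·(r+2)·(r+3)·(r+4)·[(r+5) − r] = 5·(r+1)·(r+2)·(r+3)·(r+4). The product of 4 consecutive integers is divisible by (4)! = 24, so h(r+1) − h(r) is divisible by 5·24 = 120. By the inductive hypothesis 120 | h(r), hence 120 | h(r+1).
Hence, by induction on n, the claim holds for every n ≥ 1.
Therefore the largest such d is 120.

d = 120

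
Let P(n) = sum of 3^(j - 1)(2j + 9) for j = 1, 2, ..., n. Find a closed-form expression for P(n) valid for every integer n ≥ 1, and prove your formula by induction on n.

P(n) = 3^n(n + 4) - 4

We claim P(n) = 3^n(n + 4) - 4 for all n ≥ 1.
Base case (n = 1): P(1) = 11, and the closed form gives 11. They agree.
For the inductive step, assume it holds for an arbitrary j ≥ 1, so P(j) = 3^j(j + 4) - 4.
Then P(j+1) = P(j) + (3^j(2j + 11)) = (3^j(j + 4) - 4) + (3^j(2j + 11)).
Simplifying, P(j+1) = 3·3^j·j + 15·3^j - 4 = 3^(j+1)((j+1) + 4) - 4,
which is the closed form with n = j+1.
By induction, the statement is established for all n ≥ 1.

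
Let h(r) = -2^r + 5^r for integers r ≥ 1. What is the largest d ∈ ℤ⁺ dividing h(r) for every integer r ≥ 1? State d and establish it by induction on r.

d = 3

Computing the first values: h(1) = 3 and h(2) = 21; gcd(3, 21) = 3, so d ≤ 3.
We prove 3 | -2^r + 5^r for all r ≥ 1 by induction on r.
For the base case r = 1: h(1) = 3 = 3·(1), so 3 | h(1).
For the inductive step, assume it holds for an arbitrary m ≥ 1, i.e. 3 | h(m). Then
5^{m+1} − 2^{m+1} = 5·5^m − 2·2^m = 5·(5^m − 2^m) + (3)·2^m. The first term is divisible by 3 by the inductive hypothesis, and the second term (3)·2^m is divisible by 3 since 3 | 3. Hence 3 | h(m+1).
By induction, the statement is established for all r ≥ 1.
Therefore the largest such d is 3.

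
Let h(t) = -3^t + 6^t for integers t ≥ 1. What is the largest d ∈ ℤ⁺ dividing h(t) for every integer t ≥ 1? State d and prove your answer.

d = 3

Computing the first values: h(1) = 3 and h(2) = 27; gcd(3, 27) = 3, so d ≤ 3.
We prove 3 | -3^t + 6^t for all t ≥ 1 by induction on t.
Base step (t = 1): h(1) = 3 = 3·(1), so 3 | h(1).
Suppose the result is true for t = p, i.e. 3 | h(p). Then
6^{p+1} − 3^{p+1} = 6·6^p − 3·3^p = 6·(6^p − 3^p) + (3)·3^p. The first term is divisible by 3 by the inductive hypothesis, and the second term (3)·3^p is divisible by 3 since 3 | 3. Hence 3 | h(p+1).
Hence, by induction on t, the claim holds for every t ≥ 1.
Therefore the largest such d is 3.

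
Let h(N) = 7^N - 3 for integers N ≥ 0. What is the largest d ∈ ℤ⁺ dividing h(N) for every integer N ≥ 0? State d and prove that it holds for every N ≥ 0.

d = 2

Computing the first values: h(0) = -2 and h(1) = 4; gcd(-2, 4) = 2, so d ≤ 2.
We prove 2 | 7^N - 3 for all N ≥ 0 by induction on N.
Base step (N = 0): h(0) = -2 = 2·(-1), so 2 | h(0).
Suppose the result is true for N = k, i.e. 2 | h(k). Then
h(k+1) = 7^(k+1) - 3 = 7·(7^k - 3) + 18 = 7·h(k) + 18. The first term is divisible by 2 by the inductive hypothesis, and 18 is divisible by 2. Hence 2 | h(k+1).
By induction, the statement is established for all N ≥ 0.
Therefore the largest such d is 2.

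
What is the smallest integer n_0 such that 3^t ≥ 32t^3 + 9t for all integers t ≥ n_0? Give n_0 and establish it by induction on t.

n_0 = 10

At t = 9: 19683 < 23409, so the inequality fails and n_0 ≥ 10. We prove 3^t ≥ 32t^3 + 9t for all t ≥ 10.
For the base case t = 10: 3^t = 59049 and 32t^3 + 9t = 32090, so 59049 ≥ 32090.
Inductive step: assume the claim holds for t = k, so 3^k ≥ 32k^3 + 9k.
Then 3^(k + 1) = 3·(3^k) ≥ 3·(32k^3 + 9k).
Also, for k ≥ 10 we have 3·(32k^3 + 9k) ≥ 32(k+1)^3 + 9(k+1), since 3·(32k^3 + 9k) − (32(k+1)^3 + 9(k+1)) = 64k^3 - 96k^2 - 78k - 41, which is nonnegative for all k ≥ 10.
Combining, 3^(k + 1) ≥ 32(k+1)^3 + 9(k+1).
Hence, by induction on t, the claim holds for every t ≥ 10.
Hence the smallest such n_0 is 10.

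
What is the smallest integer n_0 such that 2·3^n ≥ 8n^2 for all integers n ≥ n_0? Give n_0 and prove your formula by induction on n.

n_0 = 4

At n = 3: 54 < 72, so the inequality fails and n_0 ≥ 4. We prove 2·3^n ≥ 8n^2 for all n ≥ 4.
When n = 4: 2·3^n = 162 and 8n^2 = 128, so 162 ≥ 128.
Suppose the result is true for n = k, so 2·3^k ≥ 8k^2.
Then 2·3^(k + 1) = 3·(2·3^k) ≥ 3·(8k^2).
Also, for k ≥ 4 we have 3·(8k^2) ≥ 8(k+1)^2, since 3 ≥ (1 + 1/k)^2 for all k ≥ 4.
Combining, 2·3^(k + 1) ≥ 8(k+1)^2.
By the principle of mathematical induction, the result holds for all n ≥ 4.
Hence the smallest such n_0 is 4.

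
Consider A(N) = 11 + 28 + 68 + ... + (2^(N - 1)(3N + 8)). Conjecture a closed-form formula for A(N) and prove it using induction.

We claim A(N) = 2^N(3N + 5) - 5 for all N ≥ 1.
When N = 1: A(1) = 11, and the closed form gives 11. They agree.
Suppose the result is true for N = j, so A(j) = 2^j(3j + 5) - 5.
Then A(j+1) = A(j) + (2^j(3j + 11)) = (2^j(3j + 5) - 5) + (2^j(3j + 11)).
Simplifying, A(j+1) = 6·2^j·j + 16·2^j - 5 = 2^(j+1)(3(j+1) + 5) - 5,
which is the closed form with N = j+1.
Hence, by induction on N, the claim holds for every N ≥ 1.

A(N) = 2^N(3N + 5) - 5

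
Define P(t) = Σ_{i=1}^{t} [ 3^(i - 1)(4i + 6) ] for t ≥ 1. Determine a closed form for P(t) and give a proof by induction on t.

We claim P(t) = 2·3^t(t + 1) - 2 for all t ≥ 1.
When t = 1: P(1) = 10, and the closed form gives 10. They agree.
Inductive step: suppose the statement holds for some i ≥ 1, so P(i) = 2·3^i(i + 1) - 2.
Then P(i+1) = P(i) + (3^i(4i + 10)) = (2·3^i(i + 1) - 2) + (3^i(4i + 10)).
Simplifying, P(i+1) = 6·3^i·i + 12·3^i - 2 = 2·3^(i+1)((i+1) + 1) - 2,
which is the closed form with t = i+1.
By the principle of mathematical induction, the result holds for all t ≥ 1.

P(t) = 2·3^t(t + 1) - 2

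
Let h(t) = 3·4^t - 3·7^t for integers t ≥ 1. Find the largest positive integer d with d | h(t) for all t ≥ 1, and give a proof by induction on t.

d = 9

Computing the first values: h(1) = -9 and h(2) = -99; gcd(-9, -99) = 9, so d ≤ 9.
We prove 9 | 3·4^t - 3·7^t for all t ≥ 1 by induction on t.
Base case (t = 1): h(1) = -9 = 9·(-1), so 9 | h(1).
For the inductive step, assume it holds for an arbitrary r ≥ 1, i.e. 9 | h(r). Then
h(r+1) − 7·h(r) = (3·4^(r+1) - 3·7^(r+1)) − 7·(3·4^r - 3·7^r) = (3)·4^r·(4 − 7) = (-9)·4^r. Since 9 | h(r) by the inductive hypothesis, 9 | 7·h(r); and 9 | -9 since -9 = 9·-1. Therefore 9 | h(r+1).
Hence, by induction on t, the claim holds for every t ≥ 1.
Therefore the largest such d is 9.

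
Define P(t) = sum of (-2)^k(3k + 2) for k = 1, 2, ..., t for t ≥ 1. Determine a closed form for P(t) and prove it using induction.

We claim P(t) = 2(-2)^t(t + 1) - 2 for all t ≥ 1.
Base step (t = 1): P(1) = -10, and the closed form gives -10. They agree.
Inductive step: assume the claim holds for t = k, so P(k) = 2(-2)^k(k + 1) - 2.
Then P(k+1) = P(k) + ((-2)^(k + 1)(3k + 5)) = (2(-2)^k(k + 1) - 2) + ((-2)^(k + 1)(3k + 5)).
Simplifying, P(k+1) = -4(-2)^k·k - 8(-2)^k - 2 = 2(-2)^(k+1)((k+1) + 1) - 2,
which is the closed form with t = k+1.
By the principle of mathematical induction, the result holds for all t ≥ 1.

P(t) = 2(-2)^t(t + 1) - 2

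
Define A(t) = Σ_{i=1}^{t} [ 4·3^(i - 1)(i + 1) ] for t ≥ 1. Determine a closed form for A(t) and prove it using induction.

We claim A(t) = 3^t(2t + 1) - 1 for all t ≥ 1.
For the base case t = 1: A(1) = 8, and the closed form gives 8. They agree.
For the inductive step, assume it holds for an arbitrary i ≥ 1, so A(i) = 3^i(2i + 1) - 1.
Then A(i+1) = A(i) + (4·3^i(i + 2)) = (3^i(2i + 1) - 1) + (4·3^i(i + 2)).
Simplifying, A(i+1) = 6·3^i·i + 9·3^i - 1 = 3^(i+1)(2(i+1) + 1) - 1,
which is the closed form with t = i+1.
By induction, the statement is established for all t ≥ 1.

A(t) = 3^t(2t + 1) - 1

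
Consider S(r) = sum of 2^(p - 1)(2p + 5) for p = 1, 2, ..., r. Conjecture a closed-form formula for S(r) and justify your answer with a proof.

S(r) = 2^r(2r + 3) - 3

We claim S(r) = 2^r(2r + 3) - 3 for all r ≥ 1.
Base case (r = 1): S(1) = 7, and the closed form gives 7. They agree.
Inductive step: assume the claim holds for r = p, so S(p) = 2^p(2p + 3) - 3.
Then S(p+1) = S(p) + (2^p(2p + 7)) = (2^p(2p + 3) - 3) + (2^p(2p + 7)).
Simplifying, S(p+1) = 4·2^p·p + 10·2^p - 3 = 2^(p+1)(2(p+1) + 3) - 3,
which is the closed form with r = p+1.
Hence, by induction on r, the claim holds for every r ≥ 1.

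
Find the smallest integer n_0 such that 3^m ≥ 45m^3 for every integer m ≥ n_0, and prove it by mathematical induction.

At m = 9: 19683 < 32805, so the inequality fails and n_0 ≥ 10. We prove 3^m ≥ 45m^3 for all m ≥ 10.
When m = 10: 3^m = 59049 and 45m^3 = 45000, so 59049 ≥ 45000.
Inductive step: suppose the statement holds for some i ≥ 10, so 3^i ≥ 45i^3.
Then 3^(i + 1) = 3·(3^i) ≥ 3·(45i^3).
Also, for i ≥ 10 we have 3·(45i^3) ≥ 45(i+1)^3, since 3 ≥ (1 + 1/i)^3 for all i ≥ 10.
Combining, 3^(i + 1) ≥ 45(i+1)^3.
This completes the induction.
Hence the smallest such n_0 is 10.

n_0 = 10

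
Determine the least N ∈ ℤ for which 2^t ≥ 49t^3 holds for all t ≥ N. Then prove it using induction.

At t = 18: 262144 < 285768, so the inequality fails and N ≥ 19. We prove 2^t ≥ 49t^3 for all t ≥ 19.
Base case (t = 19): 2^t = 524288 and 49t^3 = 336091, so 524288 ≥ 336091.
Inductive step: suppose the statement holds for some p ≥ 19, so 2^p ≥ 49p^3.
Then 2^(p + 1) = 2·(2^p) ≥ 2·(49p^3).
Also, for p ≥ 19 we have 2·(49p^3) ≥ 49(p+1)^3, since 2 ≥ (1 + 1/p)^3 for all p ≥ 19.
Combining, 2^(p + 1) ≥ 49(p+1)^3.
Hence, by induction on t, the claim holds for every t ≥ 19.
Hence the smallest such N is 19.

N = 19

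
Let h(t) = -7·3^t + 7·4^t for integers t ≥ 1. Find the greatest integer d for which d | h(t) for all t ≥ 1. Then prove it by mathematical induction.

Computing the first values: h(1) = 7 and h(2) = 49; gcd(7, 49) = 7, so d ≤ 7.
We prove 7 | -7·3^t + 7·4^t for all t ≥ 1 by induction on t.
For the base case t = 1: h(1) = 7 = 7·(1), so 7 | h(1).
Inductive step: assume the claim holds for t = p, i.e. 7 | h(p). Then
h(p+1) − 4·h(p) = (-7·3^(p+1) + 7·4^(p+1)) − 4·(-7·3^p + 7·4^p) = (-7)·3^p·(3 − 4) = (7)·3^p. Since 7 | h(p) by the inductive hypothesis, 7 | 4·h(p); and 7 | 7 since 7 = 7·1. Therefore 7 | h(p+1).
By the principle of mathematical induction, the result holds for all t ≥ 1.
Therefore the largest such d is 7.

d = 7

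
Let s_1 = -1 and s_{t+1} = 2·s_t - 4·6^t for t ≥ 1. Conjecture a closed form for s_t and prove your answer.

s_t = 5·2^(t - 1) - 6^t

Computing the first terms: s_1 = -1, s_2 = -26, s_3 = -196. This suggests s_t = 5·2^(t - 1) - 6^t.
When t = 1: the formula gives -1 = -1 = s_1.
Inductive step: suppose the statement holds for some j ≥ 1, so s_j = 5·2^(j - 1) - 6^j.
Then s_{j+1} = 2·s_j - 4·6^j = 2·(5·2^(j - 1) - 6^j) - 4·6^j = 5·2^j - 6^(j + 1) = 5·2^((j+1) - 1) - 6^(j+1),
which is the claimed formula at t = j+1.
By induction, the statement is established for all t ≥ 1.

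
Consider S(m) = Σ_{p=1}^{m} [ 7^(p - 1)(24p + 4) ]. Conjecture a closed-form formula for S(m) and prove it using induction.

We claim S(m) = 4·7^m·m for all m ≥ 1.
Base case (m = 1): S(1) = 28, and the closed form gives 28. They agree.
Suppose the result is true for m = p, so S(p) = 4·7^p·p.
Then S(p+1) = S(p) + (7^p(24p + 28)) = (4·7^p·p) + (7^p(24p + 28)).
Simplifying, S(p+1) = 28·7^p(p + 1) = 4·7^(p+1)·(p+1),
which is the closed form with m = p+1.
By induction, the statement is established for all m ≥ 1.

S(m) = 4·7^m·m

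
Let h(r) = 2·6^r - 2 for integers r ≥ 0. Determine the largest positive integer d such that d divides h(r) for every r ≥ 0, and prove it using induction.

d = 10

Computing the first values: h(0) = 0 and h(1) = 10; gcd(0, 10) = 10, so d ≤ 10.
We prove 10 | 2·6^r - 2 for all r ≥ 0 by induction on r.
When r = 0: h(0) = 0 = 10·(0), so 10 | h(0).
Inductive step: suppose the statement holds for some p ≥ 0, i.e. 10 | h(p). Then
h(p+1) = 2·6^(p+1) - 2 = 6·(2·6^p - 2) + 10 = 6·h(p) + 10. The first term is divisible by 10 by the inductive hypothesis, and 10 is divisible by 10. Hence 10 | h(p+1).
By induction, the statement is established for all r ≥ 0.
Therefore the largest such d is 10.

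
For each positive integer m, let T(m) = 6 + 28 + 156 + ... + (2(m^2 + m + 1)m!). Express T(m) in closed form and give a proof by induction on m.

We claim T(m) = (2m + 2)(m + 1)! - 2 for all m ≥ 1.
For the base case m = 1: T(1) = 6, and the closed form gives 6. They agree.
For the inductive step, assume it holds for an arbitrary p ≥ 1, so T(p) = (2p + 2)(p + 1)! - 2.
Then T(p+1) = T(p) + (2(p^2 + 3p + 3)(p + 1)!) = ((2p + 2)(p + 1)! - 2) + (2(p^2 + 3p + 3)(p + 1)!).
Simplifying, T(p+1) = (2(p+1) + 2)((p+1) + 1)! - 2,
which is the closed form with m = p+1.
This completes the induction.

T(m) = (2m + 2)(m + 1)! - 2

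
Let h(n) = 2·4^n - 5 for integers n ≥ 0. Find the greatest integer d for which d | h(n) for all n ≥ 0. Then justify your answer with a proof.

Computing the first values: h(0) = -3 and h(1) = 3; gcd(-3, 3) = 3, so d ≤ 3.
We prove 3 | 2·4^n - 5 for all n ≥ 0 by induction on n.
Base case (n = 0): h(0) = -3 = 3·(-1), so 3 | h(0).
For the inductive step, assume it holds for an arbitrary p ≥ 0, i.e. 3 | h(p). Then
h(p+1) = 2·4^(p+1) - 5 = 4·(2·4^p - 5) + 15 = 4·h(p) + 15. The first term is divisible by 3 by the inductive hypothesis, and 15 is divisible by 3. Hence 3 | h(p+1).
By induction, the statement is established for all n ≥ 0.
Therefore the largest such d is 3.

d = 3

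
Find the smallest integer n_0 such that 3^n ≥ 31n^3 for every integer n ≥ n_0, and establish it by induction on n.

At n = 9: 19683 < 22599, so the inequality fails and n_0 ≥ 10. We prove 3^n ≥ 31n^3 for all n ≥ 10.
When n = 10: 3^n = 59049 and 31n^3 = 31000, so 59049 ≥ 31000.
For the inductive step, assume it holds for an arbitrary i ≥ 10, so 3^i ≥ 31i^3.
Then 3^(i + 1) = 3·(3^i) ≥ 3·(31i^3).
Also, for i ≥ 10 we have 3·(31i^3) ≥ 31(i+1)^3, since 3 ≥ (1 + 1/i)^3 for all i ≥ 10.
Combining, 3^(i + 1) ≥ 31(i+1)^3.
This completes the induction.
Hence the smallest such n_0 is 10.

n_0 = 10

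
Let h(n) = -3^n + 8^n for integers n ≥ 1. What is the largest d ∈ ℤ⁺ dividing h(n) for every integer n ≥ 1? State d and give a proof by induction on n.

Computing the first values: h(1) = 5 and h(2) = 55; gcd(5, 55) = 5, so d ≤ 5.
We prove 5 | -3^n + 8^n for all n ≥ 1 by induction on n.
When n = 1: h(1) = 5 = 5·(1), so 5 | h(1).
Suppose the result is true for n = r, i.e. 5 | h(r). Then
8^{r+1} − 3^{r+1} = 8·8^r − 3·3^r = 8·(8^r − 3^r) + (5)·3^r. The first term is divisible by 5 by the inductive hypothesis, and the second term (5)·3^r is divisible by 5 since 5 | 5. Hence 5 | h(r+1).
Hence, by induction on n, the claim holds for every n ≥ 1.
Therefore the largest such d is 5.

d = 5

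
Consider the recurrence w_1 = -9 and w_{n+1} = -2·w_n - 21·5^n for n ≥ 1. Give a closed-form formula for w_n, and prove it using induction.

w_n = -3(-2)^n - 3·5^n

Computing the first terms: w_1 = -9, w_2 = -87, w_3 = -351. This suggests w_n = -3(-2)^n - 3·5^n.
For the base case n = 1: the formula gives -9 = -9 = w_1.
Inductive step: suppose the statement holds for some m ≥ 1, so w_m = -3(-2)^m - 3·5^m.
Then w_{m+1} = -2·w_m - 21·5^m = -2·(-3(-2)^m - 3·5^m) - 21·5^m = -3(-2)^(m + 1) - 3·5^(m + 1),
which is the claimed formula at n = m+1.
Hence, by induction on n, the claim holds for every n ≥ 1.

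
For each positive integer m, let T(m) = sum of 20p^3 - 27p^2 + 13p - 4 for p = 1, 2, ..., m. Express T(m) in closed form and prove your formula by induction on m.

We claim T(m) = m(5m^3 + m^2 - 2m - 2) for all m ≥ 1.
For the base case m = 1: T(1) = 2, and the closed form gives 2. They agree.
For the inductive step, assume it holds for an arbitrary p ≥ 1, so T(p) = p(5p^3 + p^2 - 2p - 2).
Then T(p+1) = T(p) + (20p^3 + 33p^2 + 19p + 2) = (p(5p^3 + p^2 - 2p - 2)) + (20p^3 + 33p^2 + 19p + 2).
Simplifying, T(p+1) = (p + 1)(5p^3 + 16p^2 + 15p + 2) = (p+1)(5(p+1)^3 + (p+1)^2 - 2(p+1) - 2),
which is the closed form with m = p+1.
By the principle of mathematical induction, the result holds for all m ≥ 1.

T(m) = m(5m^3 + m^2 - 2m - 2)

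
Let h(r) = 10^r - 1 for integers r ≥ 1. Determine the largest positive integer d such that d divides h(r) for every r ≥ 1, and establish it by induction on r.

d = 9

Computing the first values: h(1) = 9 and h(2) = 99; gcd(9, 99) = 9, so d ≤ 9.
We prove 9 | 10^r - 1 for all r ≥ 1 by induction on r.
When r = 1: h(1) = 9 = 9·(1), so 9 | h(1).
Suppose the result is true for r = j, i.e. 9 | h(j). Then
10^{j+1} − 1^{j+1} = 10·10^j − 1·1^j = 10·(10^j − 1^j) + (9)·1^j. The first term is divisible by 9 by the inductive hypothesis, and the second term (9)·1^j is divisible by 9 since 9 | 9. Hence 9 | h(j+1).
This completes the induction.
Therefore the largest such d is 9.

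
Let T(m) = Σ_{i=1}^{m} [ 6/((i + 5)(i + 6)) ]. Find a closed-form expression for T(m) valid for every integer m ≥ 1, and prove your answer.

We claim T(m) = m/(m + 6) for all m ≥ 1.
For the base case m = 1: T(1) = 1/7, and the closed form gives 1/7. They agree.
Suppose the result is true for m = i, so T(i) = i/(i + 6).
Then T(i+1) = T(i) + (6/((i + 6)(i + 7))) = (i/(i + 6)) + (6/((i + 6)(i + 7))).
Simplifying, T(i+1) = (i + 1)/(i + 7) = (i+1)/((i+1) + 6),
which is the closed form with m = i+1.
This completes the induction.

T(m) = m/(m + 6)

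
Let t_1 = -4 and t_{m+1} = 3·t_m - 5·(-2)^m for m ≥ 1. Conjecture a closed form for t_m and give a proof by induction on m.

Computing the first terms: t_1 = -4, t_2 = -2, t_3 = -26. This suggests t_m = (-2)^m - 2·3^(m - 1).
Base case (m = 1): the formula gives -4 = -4 = t_1.
Suppose the result is true for m = r, so t_r = (-2)^r - 2·3^(r - 1).
Then t_{r+1} = 3·t_r - 5·(-2)^r = 3·((-2)^r - 2·3^(r - 1)) - 5·(-2)^r = (-2)^(r + 1) - 2·3^r = (-2)^(r+1) - 2·3^((r+1) - 1),
which is the claimed formula at m = r+1.
This completes the induction.

t_m = (-2)^m - 2·3^(m - 1)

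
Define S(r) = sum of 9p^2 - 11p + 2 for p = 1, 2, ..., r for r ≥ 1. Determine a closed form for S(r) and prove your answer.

S(r) = r(r - 1)(3r + 2)

We claim S(r) = r(r - 1)(3r + 2) for all r ≥ 1.
Base step (r = 1): S(1) = 0, and the closed form gives 0. They agree.
For the inductive step, assume it holds for an arbitrary p ≥ 1, so S(p) = p(3p^2 - p - 2).
Then S(p+1) = S(p) + (p(9p + 7)) = (p(3p^2 - p - 2)) + (p(9p + 7)).
Simplifying, S(p+1) = p(p + 1)(3p + 5) = (p+1)((p+1) - 1)(3(p+1) + 2),
which is the closed form with r = p+1.
This completes the induction.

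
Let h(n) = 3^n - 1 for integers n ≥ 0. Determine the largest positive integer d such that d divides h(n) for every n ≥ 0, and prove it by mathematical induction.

d = 2

Computing the first values: h(0) = 0 and h(1) = 2; gcd(0, 2) = 2, so d ≤ 2.
We prove 2 | 3^n - 1 for all n ≥ 0 by induction on n.
When n = 0: h(0) = 0 = 2·(0), so 2 | h(0).
Inductive step: suppose the statement holds for some i ≥ 0, i.e. 2 | h(i). Then
h(i+1) = 3^(i+1) - 1 = 3·(3^i - 1) + 2 = 3·h(i) + 2. The first term is divisible by 2 by the inductive hypothesis, and 2 is divisible by 2. Hence 2 | h(i+1).
Hence, by induction on n, the claim holds for every n ≥ 0.
Therefore the largest such d is 2.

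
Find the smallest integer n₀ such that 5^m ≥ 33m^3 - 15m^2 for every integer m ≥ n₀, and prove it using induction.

n₀ = 6

At m = 5: 3125 < 3750, so the inequality fails and n₀ ≥ 6. We prove 5^m ≥ 33m^3 - 15m^2 for all m ≥ 6.
Base step (m = 6): 5^m = 15625 and 33m^3 - 15m^2 = 6588, so 15625 ≥ 6588.
Suppose the result is true for m = j, so 5^j ≥ 33j^3 - 15j^2.
Then 5^(j + 1) = 5·(5^j) ≥ 5·(33j^3 - 15j^2).
Also, for j ≥ 6 we have 5·(33j^3 - 15j^2) ≥ 33(j+1)^3 - 15(j+1)^2, since 5·(33j^3 - 15j^2) − (33(j+1)^3 - 15(j+1)^2) = 132j^3 - 159j^2 - 69j - 18, which is nonnegative for all j ≥ 6.
Combining, 5^(j + 1) ≥ 33(j+1)^3 - 15(j+1)^2.
By induction, the statement is established for all m ≥ 6.
Hence the smallest such n₀ is 6.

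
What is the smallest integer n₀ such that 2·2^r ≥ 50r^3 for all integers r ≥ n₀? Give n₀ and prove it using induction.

At r = 16: 131072 < 204800, so the inequality fails and n₀ ≥ 17. We prove 2·2^r ≥ 50r^3 for all r ≥ 17.
For the base case r = 17: 2·2^r = 262144 and 50r^3 = 245650, so 262144 ≥ 245650.
Inductive step: suppose the statement holds for some p ≥ 17, so 2·2^p ≥ 50p^3.
Then 2·2^(p + 1) = 2·(2·2^p) ≥ 2·(50p^3).
Also, for p ≥ 17 we have 2·(50p^3) ≥ 50(p+1)^3, since 2 ≥ (1 + 1/p)^3 for all p ≥ 17.
Combining, 2·2^(p + 1) ≥ 50(p+1)^3.
By induction, the statement is established for all r ≥ 17.
Hence the smallest such n₀ is 17.

n₀ = 17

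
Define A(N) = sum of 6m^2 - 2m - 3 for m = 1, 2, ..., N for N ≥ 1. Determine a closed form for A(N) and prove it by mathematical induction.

A(N) = N(2N^2 + 2N - 3)

We claim A(N) = N(2N^2 + 2N - 3) for all N ≥ 1.
When N = 1: A(1) = 1, and the closed form gives 1. They agree.
For the inductive step, assume it holds for an arbitrary m ≥ 1, so A(m) = m(2m^2 + 2m - 3).
Then A(m+1) = A(m) + (6m^2 + 10m + 1) = (m(2m^2 + 2m - 3)) + (6m^2 + 10m + 1).
Simplifying, A(m+1) = (m + 1)(2m^2 + 6m + 1) = (m+1)(2(m+1)^2 + 2(m+1) - 3),
which is the closed form with N = m+1.
By induction, the statement is established for all N ≥ 1.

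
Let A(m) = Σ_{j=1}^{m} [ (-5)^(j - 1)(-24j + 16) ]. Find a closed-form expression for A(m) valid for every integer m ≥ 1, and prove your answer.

A(m) = 2(-5)^m(2m - 1) + 2

We claim A(m) = 2(-5)^m(2m - 1) + 2 for all m ≥ 1.
For the base case m = 1: A(1) = -8, and the closed form gives -8. They agree.
Inductive step: suppose the statement holds for some j ≥ 1, so A(j) = 2(-5)^j(2j - 1) + 2.
Then A(j+1) = A(j) + ((-5)^j(-24j - 8)) = (2(-5)^j(2j - 1) + 2) + ((-5)^j(-24j - 8)).
Simplifying, A(j+1) = -20(-5)^j·j - 10(-5)^j + 2 = 2(-5)^(j+1)(2(j+1) - 1) + 2,
which is the closed form with m = j+1.
Hence, by induction on m, the claim holds for every m ≥ 1.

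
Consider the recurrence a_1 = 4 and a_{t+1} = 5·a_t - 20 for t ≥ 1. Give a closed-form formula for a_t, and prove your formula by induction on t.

a_t = -5^(t - 1) + 5

Computing the first terms: a_1 = 4, a_2 = 0, a_3 = -20. This suggests a_t = -5^(t - 1) + 5.
Base step (t = 1): the formula gives 4 = 4 = a_1.
Suppose the result is true for t = j, so a_j = -5^(j - 1) + 5.
Then a_{j+1} = 5·a_j - 20 = 5·(-5^(j - 1) + 5) - 20 = -5^j + 5 = -5^((j+1) - 1) + 5,
which is the claimed formula at t = j+1.
Hence, by induction on t, the claim holds for every t ≥ 1.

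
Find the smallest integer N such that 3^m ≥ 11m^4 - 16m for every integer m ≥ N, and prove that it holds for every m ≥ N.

At m = 10: 59049 < 109840, so the inequality fails and N ≥ 11. We prove 3^m ≥ 11m^4 - 16m for all m ≥ 11.
Base case (m = 11): 3^m = 177147 and 11m^4 - 16m = 160875, so 177147 ≥ 160875.
Inductive step: assume the claim holds for m = r, so 3^r ≥ 11r^4 - 16r.
Then 3^(r + 1) = 3·(3^r) ≥ 3·(11r^4 - 16r).
Also, for r ≥ 11 we have 3·(11r^4 - 16r) ≥ 11(r+1)^4 - 16(r+1), since 3·(11r^4 - 16r) − (11(r+1)^4 - 16(r+1)) = 22r^4 - 44r^3 - 66r^2 - 76r + 5, which is nonnegative for all r ≥ 11.
Combining, 3^(r + 1) ≥ 11(r+1)^4 - 16(r+1).
Hence, by induction on m, the claim holds for every m ≥ 11.
Hence the smallest such N is 11.

N = 11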